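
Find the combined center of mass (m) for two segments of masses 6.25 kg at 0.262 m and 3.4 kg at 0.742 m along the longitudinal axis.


COM = (m1*x1 + m2*x2) / (m1 + m2)
COM = (6.25*0.262 + 3.4*0.742) / (6.25 + 3.4)
Numerator = 4.1603
Denominator = 9.6500
COM = 0.4311


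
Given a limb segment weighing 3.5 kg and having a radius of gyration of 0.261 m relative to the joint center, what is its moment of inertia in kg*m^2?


I = m * k^2
I = 3.5 * 0.261^2
k^2 = 0.0681
I = 0.2384


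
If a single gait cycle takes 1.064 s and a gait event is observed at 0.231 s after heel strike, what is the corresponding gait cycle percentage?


pct = (event_time / cycle_time) * 100
pct = (0.231 / 1.064) * 100
ratio = 0.2171
pct = 21.7105


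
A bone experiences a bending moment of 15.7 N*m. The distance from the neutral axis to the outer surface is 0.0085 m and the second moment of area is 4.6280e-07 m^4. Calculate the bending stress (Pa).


sigma = M * c / I
sigma = 15.7 * 0.0085 / 4.6280e-07
M * c = 0.1335
sigma = 288353.5004


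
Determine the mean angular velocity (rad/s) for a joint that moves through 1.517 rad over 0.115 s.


omega = delta_theta / delta_t
omega = 1.517 / 0.115
omega = 13.1913


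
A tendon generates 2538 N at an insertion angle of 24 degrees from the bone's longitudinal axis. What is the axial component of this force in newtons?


F_eff = F_tendon * cos(theta)
theta = 24 deg = 0.4189 rad
cos(theta) = 0.9135
F_eff = 2538 * 0.9135
F_eff = 2318.5784


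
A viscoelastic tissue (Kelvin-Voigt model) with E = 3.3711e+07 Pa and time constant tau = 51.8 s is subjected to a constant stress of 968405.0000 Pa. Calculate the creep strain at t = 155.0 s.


epsilon(t) = (sigma/E) * (1 - exp(-t/tau))
sigma/E = 968405.0000 / 3.3711e+07 = 0.0287
exp(-t/tau) = exp(-155.0 / 51.8) = 0.0502
epsilon = 0.0287 * (1 - 0.0502)
epsilon = 0.0273


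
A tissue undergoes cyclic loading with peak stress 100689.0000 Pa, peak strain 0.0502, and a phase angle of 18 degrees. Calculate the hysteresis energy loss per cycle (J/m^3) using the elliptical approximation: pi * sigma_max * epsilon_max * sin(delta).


E_loss = pi * sigma_max * epsilon_max * sin(delta)
delta = 18 deg = 0.3142 rad
sin(delta) = 0.3090
E_loss = pi * 100689.0000 * 0.0502 * 0.3090
E_loss = 4907.0217


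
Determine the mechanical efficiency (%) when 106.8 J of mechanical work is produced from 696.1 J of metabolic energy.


eta = (W_mech / E_meta) * 100
eta = (106.8 / 696.1) * 100
ratio = 0.1534
eta = 15.3426


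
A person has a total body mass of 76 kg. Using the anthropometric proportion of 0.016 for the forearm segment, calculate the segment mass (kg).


m_segment = body_mass * fraction
m_segment = 76 * 0.016
m_segment = 1.2160


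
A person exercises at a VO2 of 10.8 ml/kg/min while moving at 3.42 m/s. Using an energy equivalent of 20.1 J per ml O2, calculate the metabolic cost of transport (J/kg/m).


Power per kg = VO2 * 20.1 / 60
Power per kg = 10.8 * 20.1 / 60 = 3.6180 W/kg
Cost = power_per_kg / speed
Cost = 3.6180 / 3.42
Cost = 1.0579


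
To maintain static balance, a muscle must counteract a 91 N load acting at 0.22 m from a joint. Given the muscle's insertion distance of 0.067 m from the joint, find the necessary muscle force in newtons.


F_muscle = W * d_load / d_muscle
F_muscle = 91 * 0.22 / 0.067
Numerator = 20.0200
F_muscle = 298.8060


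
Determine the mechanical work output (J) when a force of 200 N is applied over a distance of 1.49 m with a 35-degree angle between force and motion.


W = F * d * cos(theta)
theta = 35 deg = 0.6109 rad
cos(theta) = 0.8192
W = 200 * 1.49 * 0.8192
W = 244.1073


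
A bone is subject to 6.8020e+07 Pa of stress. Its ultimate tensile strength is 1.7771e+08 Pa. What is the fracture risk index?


FRI = applied / ultimate
FRI = 6.8020e+07 / 1.7771e+08
FRI = 0.3828


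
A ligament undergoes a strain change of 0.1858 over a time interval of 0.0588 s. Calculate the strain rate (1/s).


strain_rate = delta_strain / delta_t
strain_rate = 0.1858 / 0.0588
strain_rate = 3.1599


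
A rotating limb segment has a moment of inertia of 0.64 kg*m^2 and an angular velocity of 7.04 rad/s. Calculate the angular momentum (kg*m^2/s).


L = I * omega
L = 0.64 * 7.04
L = 4.5056


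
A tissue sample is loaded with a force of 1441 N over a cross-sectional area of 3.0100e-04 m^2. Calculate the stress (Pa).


stress = F / A
stress = 1441 / 3.0100e-04
stress = 4.7874e+06


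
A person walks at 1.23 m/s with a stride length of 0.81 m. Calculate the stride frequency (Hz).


f = v / stride_length
f = 1.23 / 0.81
f = 1.5185


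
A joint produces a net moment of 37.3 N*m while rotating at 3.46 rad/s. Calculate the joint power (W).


P = M * omega
P = 37.3 * 3.46
P = 129.0580


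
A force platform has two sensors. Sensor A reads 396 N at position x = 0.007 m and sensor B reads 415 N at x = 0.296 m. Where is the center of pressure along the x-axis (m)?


COP_x = (F1*x1 + F2*x2) / (F1 + F2)
COP_x = (396*0.007 + 415*0.296) / (396 + 415)
Numerator = 125.6120
Denominator = 811
COP_x = 0.1549


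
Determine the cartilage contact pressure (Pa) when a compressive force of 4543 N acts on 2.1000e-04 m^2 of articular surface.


P = F / A
P = 4543 / 2.1000e-04
P = 2.1633e+07


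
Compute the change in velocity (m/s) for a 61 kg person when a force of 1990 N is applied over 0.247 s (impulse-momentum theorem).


J = F * dt = 1990 * 0.247 = 491.5300 N*s
delta_v = J / m
delta_v = 491.5300 / 61
delta_v = 8.0579


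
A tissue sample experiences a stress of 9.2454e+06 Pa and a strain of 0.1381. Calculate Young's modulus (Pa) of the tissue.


E = stress / strain
E = 9.2454e+06 / 0.1381
E = 6.6947e+07


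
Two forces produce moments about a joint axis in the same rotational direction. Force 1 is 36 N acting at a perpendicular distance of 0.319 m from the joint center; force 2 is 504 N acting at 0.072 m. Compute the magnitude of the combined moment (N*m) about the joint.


M = F1 * d1 + F2 * d2
M = 36 * 0.319 + 504 * 0.072
M = 11.4840 + 36.2880
M = 47.7720


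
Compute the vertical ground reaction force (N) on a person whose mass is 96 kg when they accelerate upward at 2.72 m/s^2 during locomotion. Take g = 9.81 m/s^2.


GRF = m * (g + a)
GRF = 96 * (9.81 + 2.72)
GRF = 96 * 12.5300
GRF = 1202.8800


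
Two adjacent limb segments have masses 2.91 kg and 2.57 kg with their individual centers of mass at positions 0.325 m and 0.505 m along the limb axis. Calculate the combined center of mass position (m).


COM = (m1*x1 + m2*x2) / (m1 + m2)
COM = (2.91*0.325 + 2.57*0.505) / (2.91 + 2.57)
Numerator = 2.2436
Denominator = 5.4800
COM = 0.4094


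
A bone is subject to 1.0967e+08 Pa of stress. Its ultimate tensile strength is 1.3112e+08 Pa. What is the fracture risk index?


FRI = applied / ultimate
FRI = 1.0967e+08 / 1.3112e+08
FRI = 0.8364


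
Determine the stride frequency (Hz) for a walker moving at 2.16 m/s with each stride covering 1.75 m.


f = v / stride_length
f = 2.16 / 1.75
f = 1.2343


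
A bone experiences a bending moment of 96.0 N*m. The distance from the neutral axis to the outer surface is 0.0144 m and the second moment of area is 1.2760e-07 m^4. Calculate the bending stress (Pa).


sigma = M * c / I
sigma = 96.0 * 0.0144 / 1.2760e-07
M * c = 1.3824
sigma = 1.0834e+07


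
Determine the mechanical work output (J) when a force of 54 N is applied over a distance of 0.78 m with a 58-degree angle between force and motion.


W = F * d * cos(theta)
theta = 58 deg = 1.0123 rad
cos(theta) = 0.5299
W = 54 * 0.78 * 0.5299
W = 22.3202


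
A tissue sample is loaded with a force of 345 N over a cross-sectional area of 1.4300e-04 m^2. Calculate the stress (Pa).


stress = F / A
stress = 345 / 1.4300e-04
stress = 2.4126e+06


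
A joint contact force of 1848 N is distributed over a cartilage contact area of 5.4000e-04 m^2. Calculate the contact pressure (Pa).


P = F / A
P = 1848 / 5.4000e-04
P = 3.4222e+06


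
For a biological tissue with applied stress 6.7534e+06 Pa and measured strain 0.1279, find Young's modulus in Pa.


E = stress / strain
E = 6.7534e+06 / 0.1279
E = 5.2802e+07


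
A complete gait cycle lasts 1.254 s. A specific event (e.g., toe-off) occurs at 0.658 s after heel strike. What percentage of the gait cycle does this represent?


pct = (event_time / cycle_time) * 100
pct = (0.658 / 1.254) * 100
ratio = 0.5247
pct = 52.4721


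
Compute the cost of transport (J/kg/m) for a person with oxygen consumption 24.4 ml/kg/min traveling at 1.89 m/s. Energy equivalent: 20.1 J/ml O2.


Power per kg = VO2 * 20.1 / 60
Power per kg = 24.4 * 20.1 / 60 = 8.1740 W/kg
Cost = power_per_kg / speed
Cost = 8.1740 / 1.89
Cost = 4.3249


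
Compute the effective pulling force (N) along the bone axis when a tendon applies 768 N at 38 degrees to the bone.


F_eff = F_tendon * cos(theta)
theta = 38 deg = 0.6632 rad
cos(theta) = 0.7880
F_eff = 768 * 0.7880
F_eff = 605.1923


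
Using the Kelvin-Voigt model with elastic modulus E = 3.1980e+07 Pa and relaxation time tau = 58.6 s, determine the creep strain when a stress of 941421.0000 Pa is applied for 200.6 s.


epsilon(t) = (sigma/E) * (1 - exp(-t/tau))
sigma/E = 941421.0000 / 3.1980e+07 = 0.0294
exp(-t/tau) = exp(-200.6 / 58.6) = 0.0326
epsilon = 0.0294 * (1 - 0.0326)
epsilon = 0.0285


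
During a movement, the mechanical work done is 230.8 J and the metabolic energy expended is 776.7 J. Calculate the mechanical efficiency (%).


eta = (W_mech / E_meta) * 100
eta = (230.8 / 776.7) * 100
ratio = 0.2972
eta = 29.7155


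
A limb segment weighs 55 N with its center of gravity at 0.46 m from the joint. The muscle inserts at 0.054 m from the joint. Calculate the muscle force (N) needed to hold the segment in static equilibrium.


F_muscle = W * d_load / d_muscle
F_muscle = 55 * 0.46 / 0.054
Numerator = 25.3000
F_muscle = 468.5185


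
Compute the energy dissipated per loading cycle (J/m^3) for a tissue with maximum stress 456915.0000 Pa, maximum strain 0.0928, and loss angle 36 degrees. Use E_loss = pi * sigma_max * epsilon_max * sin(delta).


E_loss = pi * sigma_max * epsilon_max * sin(delta)
delta = 36 deg = 0.6283 rad
sin(delta) = 0.5878
E_loss = pi * 456915.0000 * 0.0928 * 0.5878
E_loss = 78298.2310


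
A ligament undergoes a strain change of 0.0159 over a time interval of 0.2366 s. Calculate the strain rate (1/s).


strain_rate = delta_strain / delta_t
strain_rate = 0.0159 / 0.2366
strain_rate = 0.0672


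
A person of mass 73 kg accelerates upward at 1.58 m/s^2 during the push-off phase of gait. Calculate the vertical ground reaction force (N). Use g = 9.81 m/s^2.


GRF = m * (g + a)
GRF = 73 * (9.81 + 1.58)
GRF = 73 * 11.3900
GRF = 831.4700


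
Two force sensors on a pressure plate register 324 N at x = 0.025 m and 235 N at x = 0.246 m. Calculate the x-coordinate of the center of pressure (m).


COP_x = (F1*x1 + F2*x2) / (F1 + F2)
COP_x = (324*0.025 + 235*0.246) / (324 + 235)
Numerator = 65.9100
Denominator = 559
COP_x = 0.1179


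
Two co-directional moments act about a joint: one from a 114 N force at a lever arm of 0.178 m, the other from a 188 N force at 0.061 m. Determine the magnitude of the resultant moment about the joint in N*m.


M = F1 * d1 + F2 * d2
M = 114 * 0.178 + 188 * 0.061
M = 20.2920 + 11.4680
M = 31.7600


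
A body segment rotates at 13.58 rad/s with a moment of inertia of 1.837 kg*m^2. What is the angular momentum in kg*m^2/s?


L = I * omega
L = 1.837 * 13.58
L = 24.9465


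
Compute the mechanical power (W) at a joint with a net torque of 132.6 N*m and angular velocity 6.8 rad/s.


P = M * omega
P = 132.6 * 6.8
P = 901.6800


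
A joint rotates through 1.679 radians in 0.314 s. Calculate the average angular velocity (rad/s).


omega = delta_theta / delta_t
omega = 1.679 / 0.314
omega = 5.3471


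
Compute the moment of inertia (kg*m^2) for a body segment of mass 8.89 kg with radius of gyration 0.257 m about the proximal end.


I = m * k^2
I = 8.89 * 0.257^2
k^2 = 0.0660
I = 0.5872


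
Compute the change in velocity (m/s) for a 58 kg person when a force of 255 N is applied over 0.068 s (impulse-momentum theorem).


J = F * dt = 255 * 0.068 = 17.3400 N*s
delta_v = J / m
delta_v = 17.3400 / 58
delta_v = 0.2990


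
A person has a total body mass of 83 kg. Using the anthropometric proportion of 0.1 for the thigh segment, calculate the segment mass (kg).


m_segment = body_mass * fraction
m_segment = 83 * 0.1
m_segment = 8.3000


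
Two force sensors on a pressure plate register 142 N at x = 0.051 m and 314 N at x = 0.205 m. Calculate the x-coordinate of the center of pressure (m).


COP_x = (F1*x1 + F2*x2) / (F1 + F2)
COP_x = (142*0.051 + 314*0.205) / (142 + 314)
Numerator = 71.6120
Denominator = 456
COP_x = 0.1570


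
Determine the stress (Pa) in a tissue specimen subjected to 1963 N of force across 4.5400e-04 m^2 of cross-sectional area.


stress = F / A
stress = 1963 / 4.5400e-04
stress = 4.3238e+06


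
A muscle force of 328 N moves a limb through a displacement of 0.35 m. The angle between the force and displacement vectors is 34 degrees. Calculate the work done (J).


W = F * d * cos(theta)
theta = 34 deg = 0.5934 rad
cos(theta) = 0.8290
W = 328 * 0.35 * 0.8290
W = 95.1735


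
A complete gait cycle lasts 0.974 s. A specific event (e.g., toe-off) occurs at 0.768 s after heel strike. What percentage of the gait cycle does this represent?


pct = (event_time / cycle_time) * 100
pct = (0.768 / 0.974) * 100
ratio = 0.7885
pct = 78.8501


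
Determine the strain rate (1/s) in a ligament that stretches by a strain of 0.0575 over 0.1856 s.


strain_rate = delta_strain / delta_t
strain_rate = 0.0575 / 0.1856
strain_rate = 0.3098


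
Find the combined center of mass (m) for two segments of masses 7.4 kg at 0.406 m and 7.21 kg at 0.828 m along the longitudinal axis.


COM = (m1*x1 + m2*x2) / (m1 + m2)
COM = (7.4*0.406 + 7.21*0.828) / (7.4 + 7.21)
Numerator = 8.9743
Denominator = 14.6100
COM = 0.6143


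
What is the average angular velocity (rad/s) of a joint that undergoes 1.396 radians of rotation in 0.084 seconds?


omega = delta_theta / delta_t
omega = 1.396 / 0.084
omega = 16.6190


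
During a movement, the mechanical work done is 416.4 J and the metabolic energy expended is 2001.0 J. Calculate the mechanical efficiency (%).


eta = (W_mech / E_meta) * 100
eta = (416.4 / 2001.0) * 100
ratio = 0.2081
eta = 20.8096


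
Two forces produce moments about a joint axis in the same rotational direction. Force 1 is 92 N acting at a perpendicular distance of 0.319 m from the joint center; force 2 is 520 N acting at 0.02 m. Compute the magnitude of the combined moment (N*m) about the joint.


M = F1 * d1 + F2 * d2
M = 92 * 0.319 + 520 * 0.02
M = 29.3480 + 10.4000
M = 39.7480


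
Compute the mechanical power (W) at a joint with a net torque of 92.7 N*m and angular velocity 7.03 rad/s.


P = M * omega
P = 92.7 * 7.03
P = 651.6810


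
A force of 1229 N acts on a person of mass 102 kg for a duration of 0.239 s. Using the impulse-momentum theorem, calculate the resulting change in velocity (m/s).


J = F * dt = 1229 * 0.239 = 293.7310 N*s
delta_v = J / m
delta_v = 293.7310 / 102
delta_v = 2.8797


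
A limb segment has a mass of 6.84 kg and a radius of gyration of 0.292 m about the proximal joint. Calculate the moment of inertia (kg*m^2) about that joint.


I = m * k^2
I = 6.84 * 0.292^2
k^2 = 0.0853
I = 0.5832


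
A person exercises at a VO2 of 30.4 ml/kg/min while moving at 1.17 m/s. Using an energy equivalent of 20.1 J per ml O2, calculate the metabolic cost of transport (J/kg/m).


Power per kg = VO2 * 20.1 / 60
Power per kg = 30.4 * 20.1 / 60 = 10.1840 W/kg
Cost = power_per_kg / speed
Cost = 10.1840 / 1.17
Cost = 8.7043


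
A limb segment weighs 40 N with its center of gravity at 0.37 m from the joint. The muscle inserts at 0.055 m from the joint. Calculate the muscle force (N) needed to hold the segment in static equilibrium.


F_muscle = W * d_load / d_muscle
F_muscle = 40 * 0.37 / 0.055
Numerator = 14.8000
F_muscle = 269.0909


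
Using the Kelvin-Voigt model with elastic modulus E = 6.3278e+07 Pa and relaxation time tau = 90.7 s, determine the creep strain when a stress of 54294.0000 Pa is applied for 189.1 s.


epsilon(t) = (sigma/E) * (1 - exp(-t/tau))
sigma/E = 54294.0000 / 6.3278e+07 = 8.5802e-04
exp(-t/tau) = exp(-189.1 / 90.7) = 0.1243
epsilon = 8.5802e-04 * (1 - 0.1243)
epsilon = 7.5135e-04


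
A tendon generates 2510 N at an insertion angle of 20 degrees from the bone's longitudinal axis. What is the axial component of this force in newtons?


F_eff = F_tendon * cos(theta)
theta = 20 deg = 0.3491 rad
cos(theta) = 0.9397
F_eff = 2510 * 0.9397
F_eff = 2358.6285


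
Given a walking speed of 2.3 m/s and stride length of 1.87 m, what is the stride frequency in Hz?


f = v / stride_length
f = 2.3 / 1.87
f = 1.2299


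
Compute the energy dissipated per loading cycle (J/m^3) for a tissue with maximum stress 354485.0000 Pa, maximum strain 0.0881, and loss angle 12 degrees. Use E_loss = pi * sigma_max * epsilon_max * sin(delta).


E_loss = pi * sigma_max * epsilon_max * sin(delta)
delta = 12 deg = 0.2094 rad
sin(delta) = 0.2079
E_loss = pi * 354485.0000 * 0.0881 * 0.2079
E_loss = 20398.7030


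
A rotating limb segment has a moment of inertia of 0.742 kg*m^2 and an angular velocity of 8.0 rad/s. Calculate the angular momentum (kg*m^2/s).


L = I * omega
L = 0.742 * 8.0
L = 5.9360


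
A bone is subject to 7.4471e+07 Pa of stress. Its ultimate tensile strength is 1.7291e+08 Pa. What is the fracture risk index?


FRI = applied / ultimate
FRI = 7.4471e+07 / 1.7291e+08
FRI = 0.4307


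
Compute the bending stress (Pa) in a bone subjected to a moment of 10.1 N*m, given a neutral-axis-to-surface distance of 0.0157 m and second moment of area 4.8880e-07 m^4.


sigma = M * c / I
sigma = 10.1 * 0.0157 / 4.8880e-07
M * c = 0.1586
sigma = 324406.7103


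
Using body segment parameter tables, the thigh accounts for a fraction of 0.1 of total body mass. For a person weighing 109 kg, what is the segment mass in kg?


m_segment = body_mass * fraction
m_segment = 109 * 0.1
m_segment = 10.9000


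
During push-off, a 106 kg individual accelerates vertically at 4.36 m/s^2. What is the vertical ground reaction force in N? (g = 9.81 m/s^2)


GRF = m * (g + a)
GRF = 106 * (9.81 + 4.36)
GRF = 106 * 14.1700
GRF = 1502.0200


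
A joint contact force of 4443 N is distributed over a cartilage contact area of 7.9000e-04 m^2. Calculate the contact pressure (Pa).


P = F / A
P = 4443 / 7.9000e-04
P = 5.6241e+06


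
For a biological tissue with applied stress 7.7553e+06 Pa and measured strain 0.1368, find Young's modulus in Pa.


E = stress / strain
E = 7.7553e+06 / 0.1368
E = 5.6691e+07


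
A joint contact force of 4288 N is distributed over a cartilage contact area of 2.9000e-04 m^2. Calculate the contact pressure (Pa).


P = F / A
P = 4288 / 2.9000e-04
P = 1.4786e+07


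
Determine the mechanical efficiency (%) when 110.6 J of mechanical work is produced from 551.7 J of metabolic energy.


eta = (W_mech / E_meta) * 100
eta = (110.6 / 551.7) * 100
ratio = 0.2005
eta = 20.0471


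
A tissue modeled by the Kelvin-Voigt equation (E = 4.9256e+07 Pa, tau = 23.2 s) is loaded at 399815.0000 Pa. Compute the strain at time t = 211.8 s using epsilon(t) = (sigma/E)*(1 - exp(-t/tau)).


epsilon(t) = (sigma/E) * (1 - exp(-t/tau))
sigma/E = 399815.0000 / 4.9256e+07 = 0.0081
exp(-t/tau) = exp(-211.8 / 23.2) = 1.0844e-04
epsilon = 0.0081 * (1 - 1.0844e-04)
epsilon = 0.0081


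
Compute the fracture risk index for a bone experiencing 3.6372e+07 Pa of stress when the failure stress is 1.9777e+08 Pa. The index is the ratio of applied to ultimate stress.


FRI = applied / ultimate
FRI = 3.6372e+07 / 1.9777e+08
FRI = 0.1839


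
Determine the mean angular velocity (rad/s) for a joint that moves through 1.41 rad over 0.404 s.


omega = delta_theta / delta_t
omega = 1.41 / 0.404
omega = 3.4901


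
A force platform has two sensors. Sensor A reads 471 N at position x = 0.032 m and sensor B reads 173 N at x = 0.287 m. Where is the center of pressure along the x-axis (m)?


COP_x = (F1*x1 + F2*x2) / (F1 + F2)
COP_x = (471*0.032 + 173*0.287) / (471 + 173)
Numerator = 64.7230
Denominator = 644
COP_x = 0.1005


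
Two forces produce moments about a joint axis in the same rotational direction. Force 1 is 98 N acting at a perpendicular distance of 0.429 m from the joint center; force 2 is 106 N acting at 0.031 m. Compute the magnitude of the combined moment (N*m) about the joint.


M = F1 * d1 + F2 * d2
M = 98 * 0.429 + 106 * 0.031
M = 42.0420 + 3.2860
M = 45.3280


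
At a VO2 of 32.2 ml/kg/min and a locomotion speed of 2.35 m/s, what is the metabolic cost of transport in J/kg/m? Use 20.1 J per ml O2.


Power per kg = VO2 * 20.1 / 60
Power per kg = 32.2 * 20.1 / 60 = 10.7870 W/kg
Cost = power_per_kg / speed
Cost = 10.7870 / 2.35
Cost = 4.5902


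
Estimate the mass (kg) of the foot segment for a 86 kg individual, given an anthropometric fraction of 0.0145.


m_segment = body_mass * fraction
m_segment = 86 * 0.0145
m_segment = 1.2470


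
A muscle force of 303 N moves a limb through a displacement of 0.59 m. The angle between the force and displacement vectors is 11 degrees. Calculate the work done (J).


W = F * d * cos(theta)
theta = 11 deg = 0.1920 rad
cos(theta) = 0.9816
W = 303 * 0.59 * 0.9816
W = 175.4855


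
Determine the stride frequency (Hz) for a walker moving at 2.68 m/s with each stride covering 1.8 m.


f = v / stride_length
f = 2.68 / 1.8
f = 1.4889


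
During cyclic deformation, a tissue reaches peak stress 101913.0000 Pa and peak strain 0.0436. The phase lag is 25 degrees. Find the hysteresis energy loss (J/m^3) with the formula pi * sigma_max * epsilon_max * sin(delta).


E_loss = pi * sigma_max * epsilon_max * sin(delta)
delta = 25 deg = 0.4363 rad
sin(delta) = 0.4226
E_loss = pi * 101913.0000 * 0.0436 * 0.4226
E_loss = 5899.4864


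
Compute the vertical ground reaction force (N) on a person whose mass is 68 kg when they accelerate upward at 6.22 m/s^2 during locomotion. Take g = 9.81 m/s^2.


GRF = m * (g + a)
GRF = 68 * (9.81 + 6.22)
GRF = 68 * 16.0300
GRF = 1090.0400


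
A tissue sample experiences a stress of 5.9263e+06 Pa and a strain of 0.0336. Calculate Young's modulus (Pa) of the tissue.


E = stress / strain
E = 5.9263e+06 / 0.0336
E = 1.7638e+08


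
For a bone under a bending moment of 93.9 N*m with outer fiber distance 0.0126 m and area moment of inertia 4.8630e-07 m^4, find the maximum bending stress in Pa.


sigma = M * c / I
sigma = 93.9 * 0.0126 / 4.8630e-07
M * c = 1.1831
sigma = 2.4329e+06


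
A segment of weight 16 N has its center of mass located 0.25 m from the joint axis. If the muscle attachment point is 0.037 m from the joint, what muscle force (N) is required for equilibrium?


F_muscle = W * d_load / d_muscle
F_muscle = 16 * 0.25 / 0.037
Numerator = 4.0000
F_muscle = 108.1081


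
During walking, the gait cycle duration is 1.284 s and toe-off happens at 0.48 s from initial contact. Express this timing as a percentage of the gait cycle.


pct = (event_time / cycle_time) * 100
pct = (0.48 / 1.284) * 100
ratio = 0.3738
pct = 37.3832


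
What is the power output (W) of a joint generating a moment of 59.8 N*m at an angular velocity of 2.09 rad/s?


P = M * omega
P = 59.8 * 2.09
P = 124.9820


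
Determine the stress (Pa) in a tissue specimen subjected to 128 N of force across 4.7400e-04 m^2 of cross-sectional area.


stress = F / A
stress = 128 / 4.7400e-04
stress = 270042.1941


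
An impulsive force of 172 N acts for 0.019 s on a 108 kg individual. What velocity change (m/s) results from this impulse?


J = F * dt = 172 * 0.019 = 3.2680 N*s
delta_v = J / m
delta_v = 3.2680 / 108
delta_v = 0.0303


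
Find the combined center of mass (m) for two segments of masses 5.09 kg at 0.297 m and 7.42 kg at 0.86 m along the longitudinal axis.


COM = (m1*x1 + m2*x2) / (m1 + m2)
COM = (5.09*0.297 + 7.42*0.86) / (5.09 + 7.42)
Numerator = 7.8929
Denominator = 12.5100
COM = 0.6309


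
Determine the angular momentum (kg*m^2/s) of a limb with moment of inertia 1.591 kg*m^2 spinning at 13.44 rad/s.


L = I * omega
L = 1.591 * 13.44
L = 21.3830


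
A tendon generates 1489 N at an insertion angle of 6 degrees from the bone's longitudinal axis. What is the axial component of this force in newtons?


F_eff = F_tendon * cos(theta)
theta = 6 deg = 0.1047 rad
cos(theta) = 0.9945
F_eff = 1489 * 0.9945
F_eff = 1480.8431


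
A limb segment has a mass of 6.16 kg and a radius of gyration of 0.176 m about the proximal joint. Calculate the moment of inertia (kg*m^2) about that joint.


I = m * k^2
I = 6.16 * 0.176^2
k^2 = 0.0310
I = 0.1908


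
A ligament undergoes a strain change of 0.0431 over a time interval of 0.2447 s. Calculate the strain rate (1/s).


strain_rate = delta_strain / delta_t
strain_rate = 0.0431 / 0.2447
strain_rate = 0.1761


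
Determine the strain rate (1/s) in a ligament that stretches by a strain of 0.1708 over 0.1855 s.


strain_rate = delta_strain / delta_t
strain_rate = 0.1708 / 0.1855
strain_rate = 0.9208


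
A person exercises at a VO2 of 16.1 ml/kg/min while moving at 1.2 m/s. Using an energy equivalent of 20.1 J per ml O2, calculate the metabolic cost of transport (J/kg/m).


Power per kg = VO2 * 20.1 / 60
Power per kg = 16.1 * 20.1 / 60 = 5.3935 W/kg
Cost = power_per_kg / speed
Cost = 5.3935 / 1.2
Cost = 4.4946


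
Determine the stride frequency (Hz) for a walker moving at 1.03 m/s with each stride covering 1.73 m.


f = v / stride_length
f = 1.03 / 1.73
f = 0.5954


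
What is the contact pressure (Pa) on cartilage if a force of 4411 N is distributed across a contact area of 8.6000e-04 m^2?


P = F / A
P = 4411 / 8.6000e-04
P = 5.1291e+06


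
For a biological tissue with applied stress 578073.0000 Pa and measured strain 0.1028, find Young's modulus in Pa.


E = stress / strain
E = 578073.0000 / 0.1028
E = 5.6233e+06


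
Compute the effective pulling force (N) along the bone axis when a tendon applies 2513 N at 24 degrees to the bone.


F_eff = F_tendon * cos(theta)
theta = 24 deg = 0.4189 rad
cos(theta) = 0.9135
F_eff = 2513 * 0.9135
F_eff = 2295.7397


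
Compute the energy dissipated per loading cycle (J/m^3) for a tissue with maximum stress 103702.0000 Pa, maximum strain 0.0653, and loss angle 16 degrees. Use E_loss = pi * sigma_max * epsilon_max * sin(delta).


E_loss = pi * sigma_max * epsilon_max * sin(delta)
delta = 16 deg = 0.2793 rad
sin(delta) = 0.2756
E_loss = pi * 103702.0000 * 0.0653 * 0.2756
E_loss = 5863.9230


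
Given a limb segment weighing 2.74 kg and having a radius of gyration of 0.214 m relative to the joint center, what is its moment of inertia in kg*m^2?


I = m * k^2
I = 2.74 * 0.214^2
k^2 = 0.0458
I = 0.1255


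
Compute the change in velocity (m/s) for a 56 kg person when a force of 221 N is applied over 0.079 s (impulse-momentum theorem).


J = F * dt = 221 * 0.079 = 17.4590 N*s
delta_v = J / m
delta_v = 17.4590 / 56
delta_v = 0.3118


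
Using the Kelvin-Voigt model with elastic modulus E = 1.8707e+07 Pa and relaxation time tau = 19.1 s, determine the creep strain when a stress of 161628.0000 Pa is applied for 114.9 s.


epsilon(t) = (sigma/E) * (1 - exp(-t/tau))
sigma/E = 161628.0000 / 1.8707e+07 = 0.0086
exp(-t/tau) = exp(-114.9 / 19.1) = 0.0024
epsilon = 0.0086 * (1 - 0.0024)
epsilon = 0.0086


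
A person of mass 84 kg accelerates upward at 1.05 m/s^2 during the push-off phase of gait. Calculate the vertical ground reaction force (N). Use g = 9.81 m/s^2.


GRF = m * (g + a)
GRF = 84 * (9.81 + 1.05)
GRF = 84 * 10.8600
GRF = 912.2400


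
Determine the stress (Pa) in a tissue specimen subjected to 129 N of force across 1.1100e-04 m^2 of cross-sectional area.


stress = F / A
stress = 129 / 1.1100e-04
stress = 1.1622e+06


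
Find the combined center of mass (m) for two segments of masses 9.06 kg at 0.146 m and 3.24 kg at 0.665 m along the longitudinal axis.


COM = (m1*x1 + m2*x2) / (m1 + m2)
COM = (9.06*0.146 + 3.24*0.665) / (9.06 + 3.24)
Numerator = 3.4774
Denominator = 12.3000
COM = 0.2827


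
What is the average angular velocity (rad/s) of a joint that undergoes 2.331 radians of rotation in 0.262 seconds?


omega = delta_theta / delta_t
omega = 2.331 / 0.262
omega = 8.8969


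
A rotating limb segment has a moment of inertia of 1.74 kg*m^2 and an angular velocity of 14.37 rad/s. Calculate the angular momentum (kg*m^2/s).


L = I * omega
L = 1.74 * 14.37
L = 25.0038


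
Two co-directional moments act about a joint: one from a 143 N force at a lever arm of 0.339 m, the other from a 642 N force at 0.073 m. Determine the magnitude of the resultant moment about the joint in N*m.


M = F1 * d1 + F2 * d2
M = 143 * 0.339 + 642 * 0.073
M = 48.4770 + 46.8660
M = 95.3430


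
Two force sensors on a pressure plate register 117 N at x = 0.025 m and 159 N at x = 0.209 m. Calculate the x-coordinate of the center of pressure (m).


COP_x = (F1*x1 + F2*x2) / (F1 + F2)
COP_x = (117*0.025 + 159*0.209) / (117 + 159)
Numerator = 36.1560
Denominator = 276
COP_x = 0.1310


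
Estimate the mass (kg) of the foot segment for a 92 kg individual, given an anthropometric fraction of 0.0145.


m_segment = body_mass * fraction
m_segment = 92 * 0.0145
m_segment = 1.3340


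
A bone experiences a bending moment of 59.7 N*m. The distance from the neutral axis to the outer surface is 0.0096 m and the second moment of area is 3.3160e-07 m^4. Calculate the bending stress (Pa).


sigma = M * c / I
sigma = 59.7 * 0.0096 / 3.3160e-07
M * c = 0.5731
sigma = 1.7283e+06


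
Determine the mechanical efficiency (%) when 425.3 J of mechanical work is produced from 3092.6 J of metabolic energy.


eta = (W_mech / E_meta) * 100
eta = (425.3 / 3092.6) * 100
ratio = 0.1375
eta = 13.7522


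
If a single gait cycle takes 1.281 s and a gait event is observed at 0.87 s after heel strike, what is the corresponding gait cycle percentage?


pct = (event_time / cycle_time) * 100
pct = (0.87 / 1.281) * 100
ratio = 0.6792
pct = 67.9157


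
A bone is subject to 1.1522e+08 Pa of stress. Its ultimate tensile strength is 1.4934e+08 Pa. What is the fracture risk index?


FRI = applied / ultimate
FRI = 1.1522e+08 / 1.4934e+08
FRI = 0.7715


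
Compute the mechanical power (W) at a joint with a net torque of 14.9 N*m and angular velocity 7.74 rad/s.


P = M * omega
P = 14.9 * 7.74
P = 115.3260


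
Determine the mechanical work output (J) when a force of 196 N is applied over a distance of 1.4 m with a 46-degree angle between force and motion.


W = F * d * cos(theta)
theta = 46 deg = 0.8029 rad
cos(theta) = 0.6947
W = 196 * 1.4 * 0.6947
W = 190.6143


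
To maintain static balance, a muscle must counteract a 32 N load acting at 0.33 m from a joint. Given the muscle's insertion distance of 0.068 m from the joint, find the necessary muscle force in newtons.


F_muscle = W * d_load / d_muscle
F_muscle = 32 * 0.33 / 0.068
Numerator = 10.5600
F_muscle = 155.2941


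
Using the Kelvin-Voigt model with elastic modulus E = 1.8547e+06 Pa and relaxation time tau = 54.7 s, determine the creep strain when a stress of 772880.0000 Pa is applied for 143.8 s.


epsilon(t) = (sigma/E) * (1 - exp(-t/tau))
sigma/E = 772880.0000 / 1.8547e+06 = 0.4167
exp(-t/tau) = exp(-143.8 / 54.7) = 0.0722
epsilon = 0.4167 * (1 - 0.0722)
epsilon = 0.3866


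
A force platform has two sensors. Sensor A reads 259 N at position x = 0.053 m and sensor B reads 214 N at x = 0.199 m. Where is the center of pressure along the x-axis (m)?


COP_x = (F1*x1 + F2*x2) / (F1 + F2)
COP_x = (259*0.053 + 214*0.199) / (259 + 214)
Numerator = 56.3130
Denominator = 473
COP_x = 0.1191


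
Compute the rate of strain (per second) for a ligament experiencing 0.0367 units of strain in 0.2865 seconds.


strain_rate = delta_strain / delta_t
strain_rate = 0.0367 / 0.2865
strain_rate = 0.1281


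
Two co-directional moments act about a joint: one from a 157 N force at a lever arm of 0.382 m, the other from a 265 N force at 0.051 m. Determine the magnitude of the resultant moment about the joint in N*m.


M = F1 * d1 + F2 * d2
M = 157 * 0.382 + 265 * 0.051
M = 59.9740 + 13.5150
M = 73.4890


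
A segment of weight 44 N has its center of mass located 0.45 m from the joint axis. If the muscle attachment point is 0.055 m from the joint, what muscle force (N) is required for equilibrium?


F_muscle = W * d_load / d_muscle
F_muscle = 44 * 0.45 / 0.055
Numerator = 19.8000
F_muscle = 360.0000


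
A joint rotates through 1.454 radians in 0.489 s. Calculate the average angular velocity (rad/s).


omega = delta_theta / delta_t
omega = 1.454 / 0.489
omega = 2.9734


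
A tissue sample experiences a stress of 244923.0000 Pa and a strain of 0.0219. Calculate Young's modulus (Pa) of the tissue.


E = stress / strain
E = 244923.0000 / 0.0219
E = 1.1184e+07


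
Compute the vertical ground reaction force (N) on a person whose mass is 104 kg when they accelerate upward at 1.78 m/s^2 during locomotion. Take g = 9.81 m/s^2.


GRF = m * (g + a)
GRF = 104 * (9.81 + 1.78)
GRF = 104 * 11.5900
GRF = 1205.3600


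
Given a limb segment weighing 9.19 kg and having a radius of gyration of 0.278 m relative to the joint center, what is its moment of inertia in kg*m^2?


I = m * k^2
I = 9.19 * 0.278^2
k^2 = 0.0773
I = 0.7102


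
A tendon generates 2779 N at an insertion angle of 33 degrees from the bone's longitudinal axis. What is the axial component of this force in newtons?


F_eff = F_tendon * cos(theta)
theta = 33 deg = 0.5760 rad
cos(theta) = 0.8387
F_eff = 2779 * 0.8387
F_eff = 2330.6655


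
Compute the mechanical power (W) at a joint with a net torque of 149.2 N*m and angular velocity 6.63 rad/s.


P = M * omega
P = 149.2 * 6.63
P = 989.1960


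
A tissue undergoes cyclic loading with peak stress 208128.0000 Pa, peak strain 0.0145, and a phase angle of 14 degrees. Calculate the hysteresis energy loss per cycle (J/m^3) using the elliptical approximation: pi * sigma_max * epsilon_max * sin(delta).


E_loss = pi * sigma_max * epsilon_max * sin(delta)
delta = 14 deg = 0.2443 rad
sin(delta) = 0.2419
E_loss = pi * 208128.0000 * 0.0145 * 0.2419
E_loss = 2293.6311


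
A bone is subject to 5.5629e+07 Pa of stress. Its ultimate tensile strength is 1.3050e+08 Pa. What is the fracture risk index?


FRI = applied / ultimate
FRI = 5.5629e+07 / 1.3050e+08
FRI = 0.4263


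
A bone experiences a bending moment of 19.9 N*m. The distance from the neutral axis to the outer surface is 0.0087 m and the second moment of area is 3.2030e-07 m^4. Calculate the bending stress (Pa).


sigma = M * c / I
sigma = 19.9 * 0.0087 / 3.2030e-07
M * c = 0.1731
sigma = 540524.5083


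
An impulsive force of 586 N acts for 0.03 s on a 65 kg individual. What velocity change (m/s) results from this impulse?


J = F * dt = 586 * 0.03 = 17.5800 N*s
delta_v = J / m
delta_v = 17.5800 / 65
delta_v = 0.2705


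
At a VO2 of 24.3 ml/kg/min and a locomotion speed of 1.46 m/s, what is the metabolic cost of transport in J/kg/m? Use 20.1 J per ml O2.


Power per kg = VO2 * 20.1 / 60
Power per kg = 24.3 * 20.1 / 60 = 8.1405 W/kg
Cost = power_per_kg / speed
Cost = 8.1405 / 1.46
Cost = 5.5757


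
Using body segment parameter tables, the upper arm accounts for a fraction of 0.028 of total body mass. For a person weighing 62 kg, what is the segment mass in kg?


m_segment = body_mass * fraction
m_segment = 62 * 0.028
m_segment = 1.7360


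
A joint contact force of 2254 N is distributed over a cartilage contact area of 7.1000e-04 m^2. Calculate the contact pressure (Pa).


P = F / A
P = 2254 / 7.1000e-04
P = 3.1746e+06


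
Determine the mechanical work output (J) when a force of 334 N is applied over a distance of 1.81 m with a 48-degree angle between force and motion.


W = F * d * cos(theta)
theta = 48 deg = 0.8378 rad
cos(theta) = 0.6691
W = 334 * 1.81 * 0.6691
W = 404.5162


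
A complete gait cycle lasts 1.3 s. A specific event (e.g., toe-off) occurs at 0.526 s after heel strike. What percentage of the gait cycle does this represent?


pct = (event_time / cycle_time) * 100
pct = (0.526 / 1.3) * 100
ratio = 0.4046
pct = 40.4615


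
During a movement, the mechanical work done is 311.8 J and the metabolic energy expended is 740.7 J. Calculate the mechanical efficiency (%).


eta = (W_mech / E_meta) * 100
eta = (311.8 / 740.7) * 100
ratio = 0.4210
eta = 42.0953


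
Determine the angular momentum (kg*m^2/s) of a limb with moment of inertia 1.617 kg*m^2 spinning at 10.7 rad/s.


L = I * omega
L = 1.617 * 10.7
L = 17.3019


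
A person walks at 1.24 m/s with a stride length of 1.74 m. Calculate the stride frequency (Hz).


f = v / stride_length
f = 1.24 / 1.74
f = 0.7126


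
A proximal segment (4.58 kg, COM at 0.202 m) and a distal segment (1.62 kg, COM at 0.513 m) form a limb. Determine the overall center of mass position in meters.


COM = (m1*x1 + m2*x2) / (m1 + m2)
COM = (4.58*0.202 + 1.62*0.513) / (4.58 + 1.62)
Numerator = 1.7562
Denominator = 6.2000
COM = 0.2833


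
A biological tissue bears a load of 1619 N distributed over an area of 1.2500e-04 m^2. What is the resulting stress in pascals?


stress = F / A
stress = 1619 / 1.2500e-04
stress = 1.2952e+07


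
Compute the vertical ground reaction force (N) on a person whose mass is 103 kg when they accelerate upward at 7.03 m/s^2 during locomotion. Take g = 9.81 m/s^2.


GRF = m * (g + a)
GRF = 103 * (9.81 + 7.03)
GRF = 103 * 16.8400
GRF = 1734.5200


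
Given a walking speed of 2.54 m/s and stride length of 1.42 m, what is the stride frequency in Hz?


f = v / stride_length
f = 2.54 / 1.42
f = 1.7887


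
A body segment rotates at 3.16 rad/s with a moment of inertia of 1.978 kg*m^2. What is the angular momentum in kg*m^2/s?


L = I * omega
L = 1.978 * 3.16
L = 6.2505


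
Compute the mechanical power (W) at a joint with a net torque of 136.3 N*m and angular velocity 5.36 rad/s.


P = M * omega
P = 136.3 * 5.36
P = 730.5680


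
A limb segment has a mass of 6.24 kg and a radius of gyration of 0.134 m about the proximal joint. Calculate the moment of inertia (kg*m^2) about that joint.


I = m * k^2
I = 6.24 * 0.134^2
k^2 = 0.0180
I = 0.1120


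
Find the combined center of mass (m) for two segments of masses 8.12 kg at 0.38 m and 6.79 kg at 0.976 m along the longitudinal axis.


COM = (m1*x1 + m2*x2) / (m1 + m2)
COM = (8.12*0.38 + 6.79*0.976) / (8.12 + 6.79)
Numerator = 9.7126
Denominator = 14.9100
COM = 0.6514


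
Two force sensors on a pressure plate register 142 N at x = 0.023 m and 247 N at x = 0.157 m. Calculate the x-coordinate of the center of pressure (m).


COP_x = (F1*x1 + F2*x2) / (F1 + F2)
COP_x = (142*0.023 + 247*0.157) / (142 + 247)
Numerator = 42.0450
Denominator = 389
COP_x = 0.1081


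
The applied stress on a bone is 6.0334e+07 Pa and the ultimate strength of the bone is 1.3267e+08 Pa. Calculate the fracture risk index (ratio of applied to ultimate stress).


FRI = applied / ultimate
FRI = 6.0334e+07 / 1.3267e+08
FRI = 0.4548


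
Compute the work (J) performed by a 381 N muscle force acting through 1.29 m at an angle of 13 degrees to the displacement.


W = F * d * cos(theta)
theta = 13 deg = 0.2269 rad
cos(theta) = 0.9744
W = 381 * 1.29 * 0.9744
W = 478.8931
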